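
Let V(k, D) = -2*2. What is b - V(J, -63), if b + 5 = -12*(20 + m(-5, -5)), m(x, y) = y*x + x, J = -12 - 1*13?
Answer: -481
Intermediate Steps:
J = -25 (J = -12 - 13 = -25)
V(k, D) = -4
m(x, y) = x + x*y (m(x, y) = x*y + x = x + x*y)
b = -485 (b = -5 - 12*(20 - 5*(1 - 5)) = -5 - 12*(20 - 5*(-4)) = -5 - 12*(20 + 20) = -5 - 12*40 = -5 - 480 = -485)
b - V(J, -63) = -485 - 1*(-4) = -485 + 4 = -481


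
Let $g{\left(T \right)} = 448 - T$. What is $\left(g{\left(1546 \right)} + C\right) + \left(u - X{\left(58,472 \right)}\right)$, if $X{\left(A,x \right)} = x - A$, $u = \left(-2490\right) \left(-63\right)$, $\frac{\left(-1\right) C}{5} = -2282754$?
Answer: $11569128$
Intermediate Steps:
$C = 11413770$ ($C = \left(-5\right) \left(-2282754\right) = 11413770$)
$u = 156870$
$\left(g{\left(1546 \right)} + C\right) + \left(u - X{\left(58,472 \right)}\right) = \left(\left(448 - 1546\right) + 11413770\right) + \left(156870 - \left(472 - 58\right)\right) = \left(-1098 + 11413770\right) + \left(156870 - 414\right) = 11412672 + \left(156870 - 414\right) = 11412672 + 156456 = 11569128$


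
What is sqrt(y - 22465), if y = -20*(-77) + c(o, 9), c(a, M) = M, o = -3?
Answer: 6*I*sqrt(581) ≈ 144.62*I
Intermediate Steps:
y = 1549 (y = -20*(-77) + 9 = 1540 + 9 = 1549)
sqrt(y - 22465) = sqrt(1549 - 22465) = sqrt(-20916) = 6*I*sqrt(581)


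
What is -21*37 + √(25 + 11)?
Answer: -771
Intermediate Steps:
-21*37 + √(25 + 11) = -777 + √36 = -777 + 6 = -771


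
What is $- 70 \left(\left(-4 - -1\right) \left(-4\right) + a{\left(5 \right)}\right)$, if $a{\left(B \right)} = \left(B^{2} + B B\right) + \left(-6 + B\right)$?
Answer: $-4270$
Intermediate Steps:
$a{\left(B \right)} = -6 + B + 2 B^{2}$ ($a{\left(B \right)} = \left(B^{2} + B^{2}\right) + \left(-6 + B\right) = 2 B^{2} + \left(-6 + B\right) = -6 + B + 2 B^{2}$)
$- 70 \left(\left(-4 - -1\right) \left(-4\right) + a{\left(5 \right)}\right) = - 70 \left(\left(-4 - -1\right) \left(-4\right) + \left(-6 + 5 + 2 \cdot 5^{2}\right)\right) = - 70 \left(\left(-4 + 1\right) \left(-4\right) + \left(-6 + 5 + 2 \cdot 25\right)\right) = - 70 \left(\left(-3\right) \left(-4\right) + \left(-6 + 5 + 50\right)\right) = - 70 \left(12 + 49\right) = \left(-70\right) 61 = -4270$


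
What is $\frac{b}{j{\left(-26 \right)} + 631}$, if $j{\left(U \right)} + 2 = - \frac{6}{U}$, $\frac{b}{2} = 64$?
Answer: $\frac{416}{2045} \approx 0.20342$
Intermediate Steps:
$b = 128$ ($b = 2 \cdot 64 = 128$)
$j{\left(U \right)} = -2 - \frac{6}{U}$
$\frac{b}{j{\left(-26 \right)} + 631} = \frac{1}{\left(-2 - \frac{6}{-26}\right) + 631} \cdot 128 = \frac{1}{\left(-2 - - \frac{3}{13}\right) + 631} \cdot 128 = \frac{1}{\left(-2 + \frac{3}{13}\right) + 631} \cdot 128 = \frac{1}{- \frac{23}{13} + 631} \cdot 128 = \frac{1}{\frac{8180}{13}} \cdot 128 = \frac{13}{8180} \cdot 128 = \frac{416}{2045}$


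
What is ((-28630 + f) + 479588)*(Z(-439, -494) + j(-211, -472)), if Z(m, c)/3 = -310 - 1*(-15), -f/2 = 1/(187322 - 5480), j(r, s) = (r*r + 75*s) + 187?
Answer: 345356075166091/90921 ≈ 3.7984e+9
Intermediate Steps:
j(r, s) = 187 + r² + 75*s (j(r, s) = (r² + 75*s) + 187 = 187 + r² + 75*s)
f = -1/90921 (f = -2/(187322 - 5480) = -2/181842 = -2*1/181842 = -1/90921 ≈ -1.0999e-5)
Z(m, c) = -885 (Z(m, c) = 3*(-310 - 1*(-15)) = 3*(-310 + 15) = 3*(-295) = -885)
((-28630 + f) + 479588)*(Z(-439, -494) + j(-211, -472)) = ((-28630 - 1/90921) + 479588)*(-885 + (187 + (-211)² + 75*(-472))) = (-2603068231/90921 + 479588)*(-885 + (187 + 44521 - 35400)) = 41001552317*(-885 + 9308)/90921 = (41001552317/90921)*8423 = 345356075166091/90921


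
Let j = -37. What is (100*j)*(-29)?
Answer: 107300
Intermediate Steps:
(100*j)*(-29) = (100*(-37))*(-29) = -3700*(-29) = 107300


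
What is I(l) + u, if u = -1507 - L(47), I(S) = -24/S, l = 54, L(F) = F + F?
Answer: -14413/9 ≈ -1601.4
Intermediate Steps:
L(F) = 2*F
u = -1601 (u = -1507 - 2*47 = -1507 - 1*94 = -1507 - 94 = -1601)
I(l) + u = -24/54 - 1601 = -24*1/54 - 1601 = -4/9 - 1601 = -14413/9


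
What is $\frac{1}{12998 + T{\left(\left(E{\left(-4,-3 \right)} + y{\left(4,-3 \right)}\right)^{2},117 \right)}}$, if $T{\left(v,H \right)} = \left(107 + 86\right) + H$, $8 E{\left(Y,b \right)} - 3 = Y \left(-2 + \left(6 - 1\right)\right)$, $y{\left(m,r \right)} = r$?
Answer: $\frac{1}{13308} \approx 7.5143 \cdot 10^{-5}$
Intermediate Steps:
$E{\left(Y,b \right)} = \frac{3}{8} + \frac{3 Y}{8}$ ($E{\left(Y,b \right)} = \frac{3}{8} + \frac{Y \left(-2 + \left(6 - 1\right)\right)}{8} = \frac{3}{8} + \frac{Y \left(-2 + 5\right)}{8} = \frac{3}{8} + \frac{Y 3}{8} = \frac{3}{8} + \frac{3 Y}{8}$)
$T{\left(v,H \right)} = 193 + H$
$\frac{1}{12998 + T{\left(\left(E{\left(-4,-3 \right)} + y{\left(4,-3 \right)}\right)^{2},117 \right)}} = \frac{1}{12998 + \left(193 + 117\right)} = \frac{1}{12998 + 310} = \frac{1}{13308}$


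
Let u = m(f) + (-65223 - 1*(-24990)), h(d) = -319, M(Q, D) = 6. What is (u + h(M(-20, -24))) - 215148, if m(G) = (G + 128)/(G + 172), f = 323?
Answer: -11506459/45 ≈ -2.5570e+5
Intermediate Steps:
m(G) = (128 + G)/(172 + G)
u = -1810444/45 (u = (128 + 323)/(172 + 323) + (-65223 - 1*(-24990)) = 451/495 + (-65223 + 24990) = (1/495)*451 - 40233 = 41/45 - 40233 = -1810444/45 ≈ -40232.)
(u + h(M(-20, -24))) - 215148 = (-1810444/45 - 319) - 215148 = -1824799/45 - 215148 = -11506459/45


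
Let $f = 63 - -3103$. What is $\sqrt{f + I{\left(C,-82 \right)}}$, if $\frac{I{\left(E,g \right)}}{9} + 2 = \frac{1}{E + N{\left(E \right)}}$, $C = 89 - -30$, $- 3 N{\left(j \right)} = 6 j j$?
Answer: $\frac{\sqrt{278216437345}}{9401} \approx 56.107$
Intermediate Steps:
$f = 3166$ ($f = 63 + 3103 = 3166$)
$N{\left(j \right)} = - 2 j^{2}$ ($N{\left(j \right)} = - \frac{6 j j}{3} = - \frac{6 j^{2}}{3} = - 2 j^{2}$)
$C = 119$ ($C = 89 + 30 = 119$)
$I{\left(E,g \right)} = -18 + \frac{9}{E - 2 E^{2}}$
$\sqrt{f + I{\left(C,-82 \right)}} = \sqrt{3166 + \frac{9 \left(-1 - 4 \cdot 119^{2} + 2 \cdot 119\right)}{119 \left(-1 + 2 \cdot 119\right)}} = \sqrt{3166 + 9 \cdot \frac{1}{119} \frac{1}{-1 + 238} \left(-1 - 56644 + 238\right)} = \sqrt{3166 + 9 \cdot \frac{1}{119} \cdot \frac{1}{237} \left(-1 - 56644 + 238\right)} = \sqrt{3166 + 9 \cdot \frac{1}{119} \cdot \frac{1}{237} \left(-56407\right)} = \sqrt{3166 - \frac{169221}{9401}} = \sqrt{\frac{29594345}{9401}} = \frac{\sqrt{278216437345}}{9401}$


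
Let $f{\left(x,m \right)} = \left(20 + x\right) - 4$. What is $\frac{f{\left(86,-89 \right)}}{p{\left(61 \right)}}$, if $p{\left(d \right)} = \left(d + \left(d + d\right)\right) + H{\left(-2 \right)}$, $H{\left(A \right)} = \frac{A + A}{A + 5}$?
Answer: $\frac{306}{545} \approx 0.56147$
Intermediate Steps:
$H{\left(A \right)} = \frac{2 A}{5 + A}$
$p{\left(d \right)} = - \frac{4}{3} + 3 d$ ($p{\left(d \right)} = \left(d + \left(d + d\right)\right) + 2 \left(-2\right) \frac{1}{5 - 2} = \left(d + 2 d\right) + 2 \left(-2\right) \frac{1}{3} = 3 d + 2 \left(-2\right) \frac{1}{3} = 3 d - \frac{4}{3} = - \frac{4}{3} + 3 d$)
$f{\left(x,m \right)} = 16 + x$
$\frac{f{\left(86,-89 \right)}}{p{\left(61 \right)}} = \frac{16 + 86}{- \frac{4}{3} + 3 \cdot 61} = \frac{102}{- \frac{4}{3} + 183} = \frac{102}{\frac{545}{3}} = 102 \cdot \frac{3}{545} = \frac{306}{545}$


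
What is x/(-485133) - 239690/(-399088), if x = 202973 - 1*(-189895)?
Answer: -6751229269/32268459784 ≈ -0.20922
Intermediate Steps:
x = 392868 (x = 202973 + 189895 = 392868)
x/(-485133) - 239690/(-399088) = 392868/(-485133) - 239690/(-399088) = 392868*(-1/485133) - 239690*(-1/399088) = -130956/161711 + 119845/199544 = -6751229269/32268459784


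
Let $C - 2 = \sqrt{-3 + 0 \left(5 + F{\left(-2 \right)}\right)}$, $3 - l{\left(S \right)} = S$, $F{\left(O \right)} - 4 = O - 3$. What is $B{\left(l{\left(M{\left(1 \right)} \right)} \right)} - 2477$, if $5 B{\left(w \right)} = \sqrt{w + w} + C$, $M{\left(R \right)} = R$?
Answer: $- \frac{12381}{5} + \frac{i \sqrt{3}}{5} \approx -2476.2 + 0.34641 i$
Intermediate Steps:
$F{\left(O \right)} = 1 + O$ ($F{\left(O \right)} = 4 + \left(O - 3\right) = 4 + \left(-3 + O\right) = 1 + O$)
$l{\left(S \right)} = 3 - S$
$C = 2 + i \sqrt{3}$ ($C = 2 + \sqrt{-3 + 0 \left(5 + \left(1 - 2\right)\right)} = 2 + \sqrt{-3 + 0 \left(5 - 1\right)} = 2 + \sqrt{-3 + 0 \cdot 4} = 2 + \sqrt{-3 + 0} = 2 + \sqrt{-3} = 2 + i \sqrt{3} \approx 2.0 + 1.732 i$)
$B{\left(w \right)} = \frac{2}{5} + \frac{i \sqrt{3}}{5} + \frac{\sqrt{2} \sqrt{w}}{5}$ ($B{\left(w \right)} = \frac{\sqrt{w + w} + \left(2 + i \sqrt{3}\right)}{5} = \frac{\sqrt{2 w} + \left(2 + i \sqrt{3}\right)}{5} = \frac{\sqrt{2} \sqrt{w} + \left(2 + i \sqrt{3}\right)}{5} = \frac{2 + i \sqrt{3} + \sqrt{2} \sqrt{w}}{5} = \frac{2}{5} + \frac{i \sqrt{3}}{5} + \frac{\sqrt{2} \sqrt{w}}{5}$)
$B{\left(l{\left(M{\left(1 \right)} \right)} \right)} - 2477 = \left(\frac{2}{5} + \frac{i \sqrt{3}}{5} + \frac{\sqrt{2} \sqrt{3 - 1}}{5}\right) - 2477 = \left(\frac{2}{5} + \frac{i \sqrt{3}}{5} + \frac{\sqrt{2} \sqrt{2}}{5}\right) - 2477 = \left(\frac{2}{5} + \frac{i \sqrt{3}}{5} + \frac{2}{5}\right) - 2477 = \left(\frac{4}{5} + \frac{i \sqrt{3}}{5}\right) - 2477 = - \frac{12381}{5} + \frac{i \sqrt{3}}{5}$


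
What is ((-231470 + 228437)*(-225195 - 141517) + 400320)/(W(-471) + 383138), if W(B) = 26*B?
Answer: 278159454/92723 ≈ 2999.9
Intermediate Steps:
((-231470 + 228437)*(-225195 - 141517) + 400320)/(W(-471) + 383138) = ((-231470 + 228437)*(-225195 - 141517) + 400320)/(26*(-471) + 383138) = (-3033*(-366712) + 400320)/(-12246 + 383138) = (1112237496 + 400320)/370892 = 1112637816*(1/370892) = 278159454/92723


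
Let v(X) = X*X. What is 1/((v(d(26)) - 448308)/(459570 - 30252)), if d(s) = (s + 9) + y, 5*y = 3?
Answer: -5366475/5588008 ≈ -0.96036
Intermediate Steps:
y = ⅗ (y = (⅕)*3 = ⅗ ≈ 0.60000)
d(s) = 48/5 + s (d(s) = (s + 9) + ⅗ = (9 + s) + ⅗ = 48/5 + s)
v(X) = X²
1/((v(d(26)) - 448308)/(459570 - 30252)) = 1/(((48/5 + 26)² - 448308)/(459570 - 30252)) = 1/(((178/5)² - 448308)/429318) = 1/((31684/25 - 448308)*(1/429318)) = 1/(-11176016/25*1/429318) = 1/(-5588008/5366475) = -5366475/5588008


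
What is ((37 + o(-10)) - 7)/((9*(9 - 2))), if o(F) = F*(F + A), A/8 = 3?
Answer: -110/63 ≈ -1.7460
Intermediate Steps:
A = 24 (A = 8*3 = 24)
o(F) = F*(24 + F) (o(F) = F*(F + 24) = F*(24 + F))
((37 + o(-10)) - 7)/((9*(9 - 2))) = ((37 - 10*(24 - 10)) - 7)/((9*(9 - 2))) = ((37 - 10*14) - 7)/((9*7)) = ((37 - 140) - 7)/63 = (-103 - 7)*(1/63) = -110*1/63 = -110/63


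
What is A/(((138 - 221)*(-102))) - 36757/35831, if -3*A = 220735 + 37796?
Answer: -3398992849/303345246 ≈ -11.205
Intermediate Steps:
A = -86177 (A = -(220735 + 37796)/3 = -⅓*258531 = -86177)
A/(((138 - 221)*(-102))) - 36757/35831 = -86177*(-1/(102*(138 - 221))) - 36757/35831 = -86177/((-83*(-102))) - 36757*1/35831 = -86177/8466 - 36757/35831 = -3398992849/303345246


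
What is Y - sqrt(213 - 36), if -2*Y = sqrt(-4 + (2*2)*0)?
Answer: -I - sqrt(177) ≈ -13.304 - 1.0*I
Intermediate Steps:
Y = -I (Y = -sqrt(-4 + (2*2)*0)/2 = -sqrt(-4 + 4*0)/2 = -sqrt(-4 + 0)/2 = -I ≈ -1.0*I)
Y - sqrt(213 - 36) = -I - sqrt(213 - 36) = -I - sqrt(177)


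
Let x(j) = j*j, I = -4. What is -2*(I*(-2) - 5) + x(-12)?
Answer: 138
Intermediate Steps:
x(j) = j**2
-2*(I*(-2) - 5) + x(-12) = -2*(-4*(-2) - 5) + (-12)**2 = -2*(8 - 5) + 144 = -2*3 + 144 = -6 + 144 = 138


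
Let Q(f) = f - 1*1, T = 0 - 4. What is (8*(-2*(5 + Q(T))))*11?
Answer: 0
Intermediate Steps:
T = -4
Q(f) = -1 + f (Q(f) = f - 1 = -1 + f)
(8*(-2*(5 + Q(T))))*11 = (8*(-2*(5 + (-1 - 4))))*11 = (8*(-2*(5 - 5)))*11 = (8*(-2*0))*11 = (8*0)*11 = 0*11 = 0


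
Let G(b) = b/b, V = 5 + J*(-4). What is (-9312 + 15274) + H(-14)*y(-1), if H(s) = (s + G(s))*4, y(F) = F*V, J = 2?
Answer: 5806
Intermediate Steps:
V = -3 (V = 5 + 2*(-4) = 5 - 8 = -3)
G(b) = 1
y(F) = -3*F (y(F) = F*(-3) = -3*F)
H(s) = 4 + 4*s (H(s) = (s + 1)*4 = (1 + s)*4 = 4 + 4*s)
(-9312 + 15274) + H(-14)*y(-1) = (-9312 + 15274) + (4 + 4*(-14))*(-3*(-1)) = 5962 + (4 - 56)*3 = 5962 - 52*3 = 5962 - 156 = 5806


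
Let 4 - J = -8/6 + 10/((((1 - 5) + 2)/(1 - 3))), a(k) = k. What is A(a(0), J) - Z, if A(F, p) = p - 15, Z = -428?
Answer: 1225/3 ≈ 408.33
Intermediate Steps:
J = -14/3 (J = 4 - (-8/6 + 10/((((1 - 5) + 2)/(1 - 3)))) = 4 - (-8*1/6 + 10/(((-4 + 2)/(-2)))) = 4 - (-4/3 + 10/((-2*(-1/2)))) = 4 - (-4/3 + 10/1) = 4 - (-4/3 + 10*1) = 4 - (-4/3 + 10) = 4 - 1*26/3 = 4 - 26/3 = -14/3 ≈ -4.6667)
A(F, p) = -15 + p
A(a(0), J) - Z = (-15 - 14/3) - 1*(-428) = -59/3 + 428 = 1225/3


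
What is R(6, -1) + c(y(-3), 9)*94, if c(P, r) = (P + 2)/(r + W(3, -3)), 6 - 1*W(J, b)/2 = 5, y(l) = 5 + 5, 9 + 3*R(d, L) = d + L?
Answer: 3340/33 ≈ 101.21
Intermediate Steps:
R(d, L) = -3 + L/3 + d/3 (R(d, L) = -3 + (d + L)/3 = -3 + (L + d)/3 = -3 + (L/3 + d/3) = -3 + L/3 + d/3)
y(l) = 10
W(J, b) = 2 (W(J, b) = 12 - 2*5 = 12 - 10 = 2)
c(P, r) = (2 + P)/(2 + r) (c(P, r) = (P + 2)/(r + 2) = (2 + P)/(2 + r))
R(6, -1) + c(y(-3), 9)*94 = (-3 + (1/3)*(-1) + (1/3)*6) + ((2 + 10)/(2 + 9))*94 = (-3 - 1/3 + 2) + (12/11)*94 = -4/3 + ((1/11)*12)*94 = -4/3 + (12/11)*94 = -4/3 + 1128/11 = 3340/33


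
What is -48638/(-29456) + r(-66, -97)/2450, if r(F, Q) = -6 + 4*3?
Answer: 4262137/2577400 ≈ 1.6537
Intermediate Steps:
r(F, Q) = 6 (r(F, Q) = -6 + 12 = 6)
-48638/(-29456) + r(-66, -97)/2450 = -48638/(-29456) + 6/2450 = -48638*(-1/29456) + 6*(1/2450) = 24319/14728 + 3/1225 = 4262137/2577400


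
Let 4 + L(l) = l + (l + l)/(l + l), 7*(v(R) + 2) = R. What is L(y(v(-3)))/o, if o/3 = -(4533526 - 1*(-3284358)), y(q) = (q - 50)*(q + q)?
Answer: -12331/1149228948 ≈ -1.0730e-5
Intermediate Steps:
v(R) = -2 + R/7
y(q) = 2*q*(-50 + q) (y(q) = (-50 + q)*(2*q) = 2*q*(-50 + q))
L(l) = -3 + l (L(l) = -4 + (l + (l + l)/(l + l)) = -4 + (l + (2*l)/((2*l))) = -4 + (l + (2*l)*(1/(2*l))) = -4 + (l + 1) = -4 + (1 + l) = -3 + l)
o = -23453652 (o = 3*(-(4533526 - 1*(-3284358))) = 3*(-(4533526 + 3284358)) = 3*(-1*7817884) = 3*(-7817884) = -23453652)
L(y(v(-3)))/o = (-3 + 2*(-2 + (⅐)*(-3))*(-50 + (-2 + (⅐)*(-3))))/(-23453652) = (-3 + 2*(-2 - 3/7)*(-50 + (-2 - 3/7)))*(-1/23453652) = (-3 + 2*(-17/7)*(-50 - 17/7))*(-1/23453652) = (-3 + 2*(-17/7)*(-367/7))*(-1/23453652) = (-3 + 12478/49)*(-1/23453652) = (12331/49)*(-1/23453652) = -12331/1149228948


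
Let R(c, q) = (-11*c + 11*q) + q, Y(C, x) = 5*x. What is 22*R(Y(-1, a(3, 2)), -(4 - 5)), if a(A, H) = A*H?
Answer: -6996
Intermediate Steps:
R(c, q) = -11*c + 12*q
22*R(Y(-1, a(3, 2)), -(4 - 5)) = 22*(-55*3*2 + 12*(-(4 - 5))) = 22*(-55*6 + 12*(-1*(-1))) = 22*(-11*30 + 12*1) = 22*(-330 + 12) = 22*(-318) = -6996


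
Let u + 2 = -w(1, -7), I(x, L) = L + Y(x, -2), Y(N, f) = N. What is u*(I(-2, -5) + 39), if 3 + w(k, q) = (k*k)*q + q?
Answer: 480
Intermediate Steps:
w(k, q) = -3 + q + q*k**2 (w(k, q) = -3 + ((k*k)*q + q) = -3 + (k**2*q + q) = -3 + (q*k**2 + q) = -3 + (q + q*k**2) = -3 + q + q*k**2)
I(x, L) = L + x
u = 15 (u = -2 - (-3 - 7 - 7*1**2) = -2 - (-3 - 7 - 7*1) = -2 - (-3 - 7 - 7) = -2 - 1*(-17) = -2 + 17 = 15)
u*(I(-2, -5) + 39) = 15*((-5 - 2) + 39) = 15*(-7 + 39) = 15*32 = 480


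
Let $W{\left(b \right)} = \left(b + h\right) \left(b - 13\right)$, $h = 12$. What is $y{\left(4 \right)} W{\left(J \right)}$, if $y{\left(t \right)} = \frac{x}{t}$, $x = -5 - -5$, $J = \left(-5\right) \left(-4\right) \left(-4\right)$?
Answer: $0$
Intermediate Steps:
$J = -80$ ($J = 20 \left(-4\right) = -80$)
$W{\left(b \right)} = \left(-13 + b\right) \left(12 + b\right)$ ($W{\left(b \right)} = \left(b + 12\right) \left(b - 13\right) = \left(12 + b\right) \left(-13 + b\right) = \left(-13 + b\right) \left(12 + b\right)$)
$x = 0$ ($x = -5 + 5 = 0$)
$y{\left(t \right)} = 0$ ($y{\left(t \right)} = \frac{0}{t} = 0$)
$y{\left(4 \right)} W{\left(J \right)} = 0 \left(-156 + \left(-80\right)^{2} - -80\right) = 0 \left(-156 + 6400 + 80\right) = 0 \cdot 6324 = 0$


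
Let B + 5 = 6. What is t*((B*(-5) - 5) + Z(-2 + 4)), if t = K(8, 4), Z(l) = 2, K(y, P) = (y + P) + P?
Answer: -128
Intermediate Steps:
B = 1 (B = -5 + 6 = 1)
K(y, P) = y + 2*P (K(y, P) = (P + y) + P = y + 2*P)
t = 16 (t = 8 + 2*4 = 8 + 8 = 16)
t*((B*(-5) - 5) + Z(-2 + 4)) = 16*((1*(-5) - 5) + 2) = 16*((-5 - 5) + 2) = 16*(-10 + 2) = 16*(-8) = -128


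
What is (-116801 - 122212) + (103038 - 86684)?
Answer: -222659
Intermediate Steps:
(-116801 - 122212) + (103038 - 86684) = -239013 + 16354 = -222659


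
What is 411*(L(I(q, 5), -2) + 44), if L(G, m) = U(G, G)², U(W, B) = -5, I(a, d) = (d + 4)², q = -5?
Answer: 28359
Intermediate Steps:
I(a, d) = (4 + d)²
L(G, m) = 25 (L(G, m) = (-5)² = 25)
411*(L(I(q, 5), -2) + 44) = 411*(25 + 44) = 411*69 = 28359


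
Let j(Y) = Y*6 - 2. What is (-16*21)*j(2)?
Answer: -3360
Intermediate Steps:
j(Y) = -2 + 6*Y (j(Y) = 6*Y - 2 = -2 + 6*Y)
(-16*21)*j(2) = (-16*21)*(-2 + 6*2) = -336*(-2 + 12) = -336*10 = -3360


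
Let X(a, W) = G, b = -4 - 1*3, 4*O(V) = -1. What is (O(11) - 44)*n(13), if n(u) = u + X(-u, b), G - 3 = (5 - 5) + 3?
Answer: -3363/4 ≈ -840.75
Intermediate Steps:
G = 6 (G = 3 + ((5 - 5) + 3) = 3 + (0 + 3) = 3 + 3 = 6)
O(V) = -¼ (O(V) = (¼)*(-1) = -¼)
b = -7 (b = -4 - 3 = -7)
X(a, W) = 6
n(u) = 6 + u (n(u) = u + 6 = 6 + u)
(O(11) - 44)*n(13) = (-¼ - 44)*(6 + 13) = -177/4*19 = -3363/4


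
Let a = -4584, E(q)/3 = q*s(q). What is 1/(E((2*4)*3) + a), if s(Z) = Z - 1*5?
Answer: -1/3216 ≈ -0.00031095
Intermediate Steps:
s(Z) = -5 + Z (s(Z) = Z - 5 = -5 + Z)
E(q) = 3*q*(-5 + q) (E(q) = 3*(q*(-5 + q)) = 3*q*(-5 + q))
1/(E((2*4)*3) + a) = 1/(3*((2*4)*3)*(-5 + (2*4)*3) - 4584) = 1/(3*(8*3)*(-5 + 8*3) - 4584) = 1/(3*24*(-5 + 24) - 4584) = 1/(3*24*19 - 4584) = 1/(1368 - 4584) = 1/(-3216) = -1/3216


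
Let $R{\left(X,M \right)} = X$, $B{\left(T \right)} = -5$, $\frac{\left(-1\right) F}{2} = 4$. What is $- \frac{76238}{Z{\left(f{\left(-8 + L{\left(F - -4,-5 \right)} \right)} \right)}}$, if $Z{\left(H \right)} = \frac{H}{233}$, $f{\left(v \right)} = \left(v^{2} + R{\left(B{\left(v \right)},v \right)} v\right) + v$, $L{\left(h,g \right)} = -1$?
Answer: $- \frac{17763454}{117} \approx -1.5182 \cdot 10^{5}$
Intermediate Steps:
$F = -8$ ($F = \left(-2\right) 4 = -8$)
$f{\left(v \right)} = v^{2} - 4 v$ ($f{\left(v \right)} = \left(v^{2} - 5 v\right) + v = v^{2} - 4 v$)
$Z{\left(H \right)} = \frac{H}{233}$ ($Z{\left(H \right)} = H \frac{1}{233} = \frac{H}{233}$)
$- \frac{76238}{Z{\left(f{\left(-8 + L{\left(F - -4,-5 \right)} \right)} \right)}} = - \frac{76238}{\frac{1}{233} \left(-8 - 1\right) \left(-4 - 9\right)} = - \frac{76238}{\frac{1}{233} \left(- 9 \left(-4 - 9\right)\right)} = - \frac{76238}{\frac{1}{233} \left(\left(-9\right) \left(-13\right)\right)} = - \frac{76238}{\frac{1}{233} \cdot 117} = - \frac{76238}{\frac{117}{233}} = \left(-76238\right) \frac{233}{117} = - \frac{17763454}{117}$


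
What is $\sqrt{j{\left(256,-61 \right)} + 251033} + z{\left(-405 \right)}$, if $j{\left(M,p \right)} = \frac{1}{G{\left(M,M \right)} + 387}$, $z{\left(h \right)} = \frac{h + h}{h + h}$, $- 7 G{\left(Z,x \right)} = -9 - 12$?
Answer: $1 + \frac{\sqrt{38182119690}}{390} \approx 502.03$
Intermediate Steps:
$G{\left(Z,x \right)} = 3$ ($G{\left(Z,x \right)} = - \frac{-9 - 12}{7} = \left(- \frac{1}{7}\right) \left(-21\right) = 3$)
$z{\left(h \right)} = 1$ ($z{\left(h \right)} = \frac{2 h}{2 h} = 2 h \frac{1}{2 h} = 1$)
$j{\left(M,p \right)} = \frac{1}{390}$ ($j{\left(M,p \right)} = \frac{1}{3 + 387} = \frac{1}{390}$)
$\sqrt{j{\left(256,-61 \right)} + 251033} + z{\left(-405 \right)} = \sqrt{\frac{1}{390} + 251033} + 1 = \sqrt{\frac{97902871}{390}} + 1 = \frac{\sqrt{38182119690}}{390} + 1 = 1 + \frac{\sqrt{38182119690}}{390}$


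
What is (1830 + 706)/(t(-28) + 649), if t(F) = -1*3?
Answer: 1268/323 ≈ 3.9257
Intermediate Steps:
t(F) = -3
(1830 + 706)/(t(-28) + 649) = (1830 + 706)/(-3 + 649) = 2536/646 = 2536*(1/646) = 1268/323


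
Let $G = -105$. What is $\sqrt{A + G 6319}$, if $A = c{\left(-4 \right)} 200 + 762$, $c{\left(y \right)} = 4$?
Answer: $i \sqrt{661933} \approx 813.59 i$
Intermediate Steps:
$A = 1562$ ($A = 4 \cdot 200 + 762 = 800 + 762 = 1562$)
$\sqrt{A + G 6319} = \sqrt{1562 - 663495} = \sqrt{-661933} = i \sqrt{661933}$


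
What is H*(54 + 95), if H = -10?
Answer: -1490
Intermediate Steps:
H*(54 + 95) = -10*(54 + 95) = -10*149 = -1490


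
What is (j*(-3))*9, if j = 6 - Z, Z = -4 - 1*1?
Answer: -297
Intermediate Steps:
Z = -5 (Z = -4 - 1 = -5)
j = 11 (j = 6 - 1*(-5) = 6 + 5 = 11)
(j*(-3))*9 = (11*(-3))*9 = -33*9 = -297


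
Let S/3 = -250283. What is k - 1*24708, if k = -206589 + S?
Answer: -982146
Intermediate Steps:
S = -750849 (S = 3*(-250283) = -750849)
k = -957438 (k = -206589 - 750849 = -957438)
k - 1*24708 = -957438 - 1*24708 = -957438 - 24708 = -982146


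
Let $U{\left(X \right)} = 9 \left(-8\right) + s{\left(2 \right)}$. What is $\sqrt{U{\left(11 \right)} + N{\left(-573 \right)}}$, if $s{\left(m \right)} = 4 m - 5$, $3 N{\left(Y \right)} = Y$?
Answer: $2 i \sqrt{65} \approx 16.125 i$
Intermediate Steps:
$N{\left(Y \right)} = \frac{Y}{3}$
$s{\left(m \right)} = -5 + 4 m$
$U{\left(X \right)} = -69$ ($U{\left(X \right)} = 9 \left(-8\right) + \left(-5 + 4 \cdot 2\right) = -72 + \left(-5 + 8\right) = -72 + 3 = -69$)
$\sqrt{U{\left(11 \right)} + N{\left(-573 \right)}} = \sqrt{-69 + \frac{1}{3} \left(-573\right)} = \sqrt{-69 - 191} = \sqrt{-260} = 2 i \sqrt{65}$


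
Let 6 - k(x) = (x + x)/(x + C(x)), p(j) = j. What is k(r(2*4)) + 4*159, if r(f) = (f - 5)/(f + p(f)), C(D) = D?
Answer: 641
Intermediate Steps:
r(f) = (-5 + f)/(2*f) (r(f) = (f - 5)/(f + f) = (-5 + f)/((2*f)) = (-5 + f)*(1/(2*f)) = (-5 + f)/(2*f))
k(x) = 5 (k(x) = 6 - (x + x)/(x + x) = 6 - 2*x/(2*x) = 6 - 2*x*1/(2*x) = 6 - 1*1 = 6 - 1 = 5)
k(r(2*4)) + 4*159 = 5 + 4*159 = 5 + 636 = 641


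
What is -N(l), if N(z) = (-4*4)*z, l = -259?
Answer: -4144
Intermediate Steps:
N(z) = -16*z
-N(l) = -(-16)*(-259) = -1*4144 = -4144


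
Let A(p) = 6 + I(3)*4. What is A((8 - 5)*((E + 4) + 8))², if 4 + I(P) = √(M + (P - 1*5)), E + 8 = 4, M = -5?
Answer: -12 - 80*I*√7 ≈ -12.0 - 211.66*I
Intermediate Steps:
E = -4 (E = -8 + 4 = -4)
I(P) = -4 + √(-10 + P) (I(P) = -4 + √(-5 + (P - 1*5)) = -4 + √(-5 + (P - 5)) = -4 + √(-5 + (-5 + P)) = -4 + √(-10 + P))
A(p) = -10 + 4*I*√7 (A(p) = 6 + (-4 + √(-10 + 3))*4 = 6 + (-4 + √(-7))*4 = 6 + (-4 + I*√7)*4 = 6 + (-16 + 4*I*√7) = -10 + 4*I*√7)
A((8 - 5)*((E + 4) + 8))² = (-10 + 4*I*√7)²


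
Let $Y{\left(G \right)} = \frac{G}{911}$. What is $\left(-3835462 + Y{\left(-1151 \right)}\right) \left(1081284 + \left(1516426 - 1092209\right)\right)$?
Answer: $- \frac{5260381632288533}{911} \approx -5.7743 \cdot 10^{12}$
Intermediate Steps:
$Y{\left(G \right)} = \frac{G}{911}$ ($Y{\left(G \right)} = G \frac{1}{911} = \frac{G}{911}$)
$\left(-3835462 + Y{\left(-1151 \right)}\right) \left(1081284 + \left(1516426 - 1092209\right)\right) = \left(-3835462 + \frac{1}{911} \left(-1151\right)\right) \left(1081284 + \left(1516426 - 1092209\right)\right) = \left(-3835462 - \frac{1151}{911}\right) \left(1081284 + 424217\right) = \left(- \frac{3494107033}{911}\right) 1505501 = - \frac{5260381632288533}{911}$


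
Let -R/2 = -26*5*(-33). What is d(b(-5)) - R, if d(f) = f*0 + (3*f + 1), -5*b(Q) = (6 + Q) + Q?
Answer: 42917/5 ≈ 8583.4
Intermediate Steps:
b(Q) = -6/5 - 2*Q/5 (b(Q) = -((6 + Q) + Q)/5 = -(6 + 2*Q)/5 = -6/5 - 2*Q/5)
R = -8580 (R = -2*(-26*5)*(-33) = -(-260)*(-33) = -2*4290 = -8580)
d(f) = 1 + 3*f (d(f) = 0 + (1 + 3*f) = 1 + 3*f)
d(b(-5)) - R = (1 + 3*(-6/5 - ⅖*(-5))) - 1*(-8580) = (1 + 3*(-6/5 + 2)) + 8580 = (1 + 3*(⅘)) + 8580 = (1 + 12/5) + 8580 = 17/5 + 8580 = 42917/5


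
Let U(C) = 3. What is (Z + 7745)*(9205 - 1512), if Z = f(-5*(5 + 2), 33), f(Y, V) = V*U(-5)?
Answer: 60343892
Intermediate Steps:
f(Y, V) = 3*V (f(Y, V) = V*3 = 3*V)
Z = 99 (Z = 3*33 = 99)
(Z + 7745)*(9205 - 1512) = (99 + 7745)*(9205 - 1512) = 7844*7693 = 60343892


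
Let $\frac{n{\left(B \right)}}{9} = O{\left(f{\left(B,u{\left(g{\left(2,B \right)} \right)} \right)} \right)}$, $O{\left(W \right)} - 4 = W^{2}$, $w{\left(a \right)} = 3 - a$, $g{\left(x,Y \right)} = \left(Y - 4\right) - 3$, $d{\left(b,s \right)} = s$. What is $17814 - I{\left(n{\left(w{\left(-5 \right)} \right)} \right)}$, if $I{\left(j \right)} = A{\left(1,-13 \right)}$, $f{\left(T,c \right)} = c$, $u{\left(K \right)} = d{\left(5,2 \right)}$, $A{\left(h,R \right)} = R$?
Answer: $17827$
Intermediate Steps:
$g{\left(x,Y \right)} = -7 + Y$ ($g{\left(x,Y \right)} = \left(-4 + Y\right) - 3 = -7 + Y$)
$u{\left(K \right)} = 2$
$O{\left(W \right)} = 4 + W^{2}$
$n{\left(B \right)} = 72$ ($n{\left(B \right)} = 9 \left(4 + 2^{2}\right) = 9 \left(4 + 4\right) = 9 \cdot 8 = 72$)
$I{\left(j \right)} = -13$
$17814 - I{\left(n{\left(w{\left(-5 \right)} \right)} \right)} = 17814 - -13 = 17814 + 13 = 17827$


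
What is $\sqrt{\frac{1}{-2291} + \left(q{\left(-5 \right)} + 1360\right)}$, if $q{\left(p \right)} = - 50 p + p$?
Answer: $\frac{\sqrt{8424130714}}{2291} \approx 40.062$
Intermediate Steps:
$q{\left(p \right)} = - 49 p$
$\sqrt{\frac{1}{-2291} + \left(q{\left(-5 \right)} + 1360\right)} = \sqrt{\frac{1}{-2291} + \left(\left(-49\right) \left(-5\right) + 1360\right)} = \sqrt{- \frac{1}{2291} + \left(245 + 1360\right)} = \sqrt{- \frac{1}{2291} + 1605} = \sqrt{\frac{3677054}{2291}} = \frac{\sqrt{8424130714}}{2291}$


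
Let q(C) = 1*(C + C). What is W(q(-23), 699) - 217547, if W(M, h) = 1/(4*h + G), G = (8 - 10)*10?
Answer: -603910471/2776 ≈ -2.1755e+5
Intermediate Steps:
q(C) = 2*C (q(C) = 1*(2*C) = 2*C)
G = -20 (G = -2*10 = -20)
W(M, h) = 1/(-20 + 4*h) (W(M, h) = 1/(4*h - 20) = 1/(-20 + 4*h))
W(q(-23), 699) - 217547 = 1/(4*(-5 + 699)) - 217547 = (¼)/694 - 217547 = (¼)*(1/694) - 217547 = 1/2776 - 217547 = -603910471/2776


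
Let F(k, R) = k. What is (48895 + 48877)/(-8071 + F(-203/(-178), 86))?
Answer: -17403416/1436435 ≈ -12.116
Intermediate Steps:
(48895 + 48877)/(-8071 + F(-203/(-178), 86)) = (48895 + 48877)/(-8071 - 203/(-178)) = 97772/(-8071 - 203*(-1/178)) = 97772/(-8071 + 203/178) = 97772/(-1436435/178) = 97772*(-178/1436435) = -17403416/1436435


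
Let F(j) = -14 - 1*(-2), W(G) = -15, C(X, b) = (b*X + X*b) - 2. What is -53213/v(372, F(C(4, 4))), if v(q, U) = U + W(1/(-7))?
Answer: 53213/27 ≈ 1970.9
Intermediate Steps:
C(X, b) = -2 + 2*X*b (C(X, b) = (X*b + X*b) - 2 = 2*X*b - 2 = -2 + 2*X*b)
F(j) = -12 (F(j) = -14 + 2 = -12)
v(q, U) = -15 + U (v(q, U) = U - 15 = -15 + U)
-53213/v(372, F(C(4, 4))) = -53213/(-15 - 12) = -53213/(-27) = -53213*(-1/27) = 53213/27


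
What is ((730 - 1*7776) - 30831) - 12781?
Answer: -50658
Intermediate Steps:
((730 - 1*7776) - 30831) - 12781 = ((730 - 7776) - 30831) - 12781 = (-7046 - 30831) - 12781 = -37877 - 12781 = -50658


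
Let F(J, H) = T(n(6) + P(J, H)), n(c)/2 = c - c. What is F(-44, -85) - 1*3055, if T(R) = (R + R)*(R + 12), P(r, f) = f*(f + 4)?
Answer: 94968635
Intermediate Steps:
P(r, f) = f*(4 + f)
n(c) = 0 (n(c) = 2*(c - c) = 2*0 = 0)
T(R) = 2*R*(12 + R) (T(R) = (2*R)*(12 + R) = 2*R*(12 + R))
F(J, H) = 2*H*(4 + H)*(12 + H*(4 + H)) (F(J, H) = 2*(0 + H*(4 + H))*(12 + (0 + H*(4 + H))) = 2*(H*(4 + H))*(12 + H*(4 + H)) = 2*H*(4 + H)*(12 + H*(4 + H)))
F(-44, -85) - 1*3055 = 2*(-85)*(4 - 85)*(12 - 85*(4 - 85)) - 1*3055 = 2*(-85)*(-81)*(12 - 85*(-81)) - 3055 = 2*(-85)*(-81)*(12 + 6885) - 3055 = 2*(-85)*(-81)*6897 - 3055 = 94971690 - 3055 = 94968635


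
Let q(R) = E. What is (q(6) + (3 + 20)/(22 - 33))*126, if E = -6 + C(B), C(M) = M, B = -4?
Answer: -16758/11 ≈ -1523.5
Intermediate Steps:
E = -10 (E = -6 - 4 = -10)
q(R) = -10
(q(6) + (3 + 20)/(22 - 33))*126 = (-10 + (3 + 20)/(22 - 33))*126 = (-10 + 23/(-11))*126 = (-10 + 23*(-1/11))*126 = (-10 - 23/11)*126 = -133/11*126 = -16758/11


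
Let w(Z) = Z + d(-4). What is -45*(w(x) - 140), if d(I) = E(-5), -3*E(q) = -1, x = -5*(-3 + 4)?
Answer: 6510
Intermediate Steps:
x = -5 (x = -5*1 = -5)
E(q) = ⅓ (E(q) = -⅓*(-1) = ⅓)
d(I) = ⅓
w(Z) = ⅓ + Z (w(Z) = Z + ⅓ = ⅓ + Z)
-45*(w(x) - 140) = -45*((⅓ - 5) - 140) = -45*(-14/3 - 140) = -45*(-434/3) = 6510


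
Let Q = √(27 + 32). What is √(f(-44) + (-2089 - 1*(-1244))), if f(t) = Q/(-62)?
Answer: √(-3248180 - 62*√59)/62 ≈ 29.071*I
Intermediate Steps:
Q = √59 ≈ 7.6811
f(t) = -√59/62 (f(t) = √59/(-62) = √59*(-1/62) = -√59/62)
√(f(-44) + (-2089 - 1*(-1244))) = √(-√59/62 + (-2089 - 1*(-1244))) = √(-√59/62 + (-2089 + 1244)) = √(-√59/62 - 845) = √(-845 - √59/62)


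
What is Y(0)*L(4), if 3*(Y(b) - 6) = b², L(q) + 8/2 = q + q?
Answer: 24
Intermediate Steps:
L(q) = -4 + 2*q (L(q) = -4 + (q + q) = -4 + 2*q)
Y(b) = 6 + b²/3
Y(0)*L(4) = (6 + (⅓)*0²)*(-4 + 2*4) = (6 + (⅓)*0)*(-4 + 8) = (6 + 0)*4 = 6*4 = 24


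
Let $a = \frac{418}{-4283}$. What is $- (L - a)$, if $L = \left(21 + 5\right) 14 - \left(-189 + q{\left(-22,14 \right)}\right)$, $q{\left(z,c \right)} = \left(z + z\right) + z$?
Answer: $- \frac{2651595}{4283} \approx -619.1$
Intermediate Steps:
$q{\left(z,c \right)} = 3 z$ ($q{\left(z,c \right)} = 2 z + z = 3 z$)
$a = - \frac{418}{4283}$ ($a = 418 \left(- \frac{1}{4283}\right) = - \frac{418}{4283} \approx -0.097595$)
$L = 619$ ($L = \left(21 + 5\right) 14 + \left(189 - 3 \left(-22\right)\right) = 26 \cdot 14 + \left(189 - -66\right) = 364 + \left(189 + 66\right) = 364 + 255 = 619$)
$- (L - a) = - (619 - - \frac{418}{4283}) = - (619 + \frac{418}{4283}) = \left(-1\right) \frac{2651595}{4283} = - \frac{2651595}{4283}$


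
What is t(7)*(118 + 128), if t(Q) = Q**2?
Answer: 12054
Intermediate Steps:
t(7)*(118 + 128) = 7**2*(118 + 128) = 49*246 = 12054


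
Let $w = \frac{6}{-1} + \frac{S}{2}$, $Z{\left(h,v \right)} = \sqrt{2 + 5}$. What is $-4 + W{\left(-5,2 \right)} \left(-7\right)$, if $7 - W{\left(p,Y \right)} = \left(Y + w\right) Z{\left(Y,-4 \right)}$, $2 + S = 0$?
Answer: $-53 - 35 \sqrt{7} \approx -145.6$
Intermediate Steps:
$S = -2$ ($S = -2 + 0 = -2$)
$Z{\left(h,v \right)} = \sqrt{7}$
$w = -7$ ($w = \frac{6}{-1} - \frac{2}{2} = 6 \left(-1\right) - 1 = -6 - 1 = -7$)
$W{\left(p,Y \right)} = 7 - \sqrt{7} \left(-7 + Y\right)$ ($W{\left(p,Y \right)} = 7 - \left(Y - 7\right) \sqrt{7} = 7 - \left(-7 + Y\right) \sqrt{7} = 7 - \sqrt{7} \left(-7 + Y\right)$)
$-4 + W{\left(-5,2 \right)} \left(-7\right) = -4 + \left(7 + 7 \sqrt{7} - 2 \sqrt{7}\right) \left(-7\right) = -4 + \left(7 + 5 \sqrt{7}\right) \left(-7\right) = -4 - \left(49 + 35 \sqrt{7}\right) = -53 - 35 \sqrt{7}$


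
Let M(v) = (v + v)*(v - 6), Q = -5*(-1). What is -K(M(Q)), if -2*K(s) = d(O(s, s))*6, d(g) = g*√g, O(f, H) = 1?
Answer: 3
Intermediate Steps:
d(g) = g^(3/2)
Q = 5
M(v) = 2*v*(-6 + v) (M(v) = (2*v)*(-6 + v) = 2*v*(-6 + v))
K(s) = -3 (K(s) = -1^(3/2)*6/2 = -6/2 = -½*6 = -3)
-K(M(Q)) = -1*(-3) = 3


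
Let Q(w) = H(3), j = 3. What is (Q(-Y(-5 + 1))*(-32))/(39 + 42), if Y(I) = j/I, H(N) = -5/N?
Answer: 160/243 ≈ 0.65844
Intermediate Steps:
Y(I) = 3/I
Q(w) = -5/3
(Q(-Y(-5 + 1))*(-32))/(39 + 42) = (-5/3*(-32))/(39 + 42) = (160/3)/81 = (160/3)*(1/81) = 160/243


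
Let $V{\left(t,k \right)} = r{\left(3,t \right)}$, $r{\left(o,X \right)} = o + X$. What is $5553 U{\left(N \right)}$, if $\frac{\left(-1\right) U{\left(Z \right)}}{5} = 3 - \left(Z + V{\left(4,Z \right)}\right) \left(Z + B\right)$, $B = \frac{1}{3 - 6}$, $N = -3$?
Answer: $-453495$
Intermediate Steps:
$r{\left(o,X \right)} = X + o$
$V{\left(t,k \right)} = 3 + t$ ($V{\left(t,k \right)} = t + 3 = 3 + t$)
$B = - \frac{1}{3}$ ($B = \frac{1}{-3} = - \frac{1}{3} \approx -0.33333$)
$U{\left(Z \right)} = -15 + 5 \left(7 + Z\right) \left(- \frac{1}{3} + Z\right)$ ($U{\left(Z \right)} = - 5 \left(3 - \left(Z + \left(3 + 4\right)\right) \left(Z - \frac{1}{3}\right)\right) = - 5 \left(3 - \left(Z + 7\right) \left(- \frac{1}{3} + Z\right)\right) = - 5 \left(3 - \left(7 + Z\right) \left(- \frac{1}{3} + Z\right)\right) = -15 + 5 \left(7 + Z\right) \left(- \frac{1}{3} + Z\right)$)
$5553 U{\left(N \right)} = 5553 \left(- \frac{80}{3} + 5 \left(-3\right)^{2} + \frac{100}{3} \left(-3\right)\right) = 5553 \left(- \frac{80}{3} + 5 \cdot 9 - 100\right) = 5553 \left(- \frac{80}{3} + 45 - 100\right) = 5553 \left(- \frac{245}{3}\right) = -453495$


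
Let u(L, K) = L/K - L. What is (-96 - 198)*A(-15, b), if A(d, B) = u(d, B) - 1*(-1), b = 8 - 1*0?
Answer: -16611/4 ≈ -4152.8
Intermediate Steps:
u(L, K) = -L + L/K
b = 8 (b = 8 + 0 = 8)
A(d, B) = 1 - d + d/B (A(d, B) = (-d + d/B) - 1*(-1) = (-d + d/B) + 1 = 1 - d + d/B)
(-96 - 198)*A(-15, b) = (-96 - 198)*(1 - 1*(-15) - 15/8) = -294*(1 + 15 - 15*1/8) = -294*(1 + 15 - 15/8) = -294*113/8 = -16611/4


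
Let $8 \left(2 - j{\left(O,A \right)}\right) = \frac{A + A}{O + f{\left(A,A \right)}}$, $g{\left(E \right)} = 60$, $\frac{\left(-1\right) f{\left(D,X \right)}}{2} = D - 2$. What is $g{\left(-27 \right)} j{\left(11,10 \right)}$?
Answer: $150$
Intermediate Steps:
$f{\left(D,X \right)} = 4 - 2 D$ ($f{\left(D,X \right)} = - 2 \left(D - 2\right) = - 2 \left(-2 + D\right) = 4 - 2 D$)
$j{\left(O,A \right)} = 2 - \frac{A}{4 \left(4 + O - 2 A\right)}$ ($j{\left(O,A \right)} = 2 - \frac{\left(A + A\right) \frac{1}{O - \left(-4 + 2 A\right)}}{8} = 2 - \frac{2 A \frac{1}{4 + O - 2 A}}{8} = 2 - \frac{A}{4 \left(4 + O - 2 A\right)}$)
$g{\left(-27 \right)} j{\left(11,10 \right)} = 60 \frac{32 - 170 + 8 \cdot 11}{4 \left(4 + 11 - 20\right)} = 60 \frac{32 - 170 + 88}{4 \left(4 + 11 - 20\right)} = 60 \cdot \frac{1}{4} \frac{1}{-5} \left(-50\right) = 60 \cdot \frac{1}{4} \left(- \frac{1}{5}\right) \left(-50\right) = 60 \cdot \frac{5}{2} = 150$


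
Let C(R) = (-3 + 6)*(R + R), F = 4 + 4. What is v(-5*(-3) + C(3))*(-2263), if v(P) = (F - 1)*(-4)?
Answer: 63364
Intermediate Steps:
F = 8
C(R) = 6*R (C(R) = 3*(2*R) = 6*R)
v(P) = -28 (v(P) = (8 - 1)*(-4) = 7*(-4) = -28)
v(-5*(-3) + C(3))*(-2263) = -28*(-2263) = 63364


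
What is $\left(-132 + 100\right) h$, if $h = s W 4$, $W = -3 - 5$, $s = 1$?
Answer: $1024$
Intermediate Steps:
$W = -8$ ($W = -3 - 5 = -8$)
$h = -32$ ($h = 1 \left(-8\right) 4 = \left(-8\right) 4 = -32$)
$\left(-132 + 100\right) h = \left(-132 + 100\right) \left(-32\right) = \left(-32\right) \left(-32\right) = 1024$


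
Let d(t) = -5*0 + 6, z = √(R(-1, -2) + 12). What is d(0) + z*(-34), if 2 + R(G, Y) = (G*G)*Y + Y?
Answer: 6 - 34*√6 ≈ -77.283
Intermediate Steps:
R(G, Y) = -2 + Y + Y*G² (R(G, Y) = -2 + ((G*G)*Y + Y) = -2 + (G²*Y + Y) = -2 + (Y*G² + Y) = -2 + (Y + Y*G²) = -2 + Y + Y*G²)
z = √6 (z = √((-2 - 2 - 2*(-1)²) + 12) = √((-2 - 2 - 2*1) + 12) = √((-2 - 2 - 2) + 12) = √(-6 + 12) = √6 ≈ 2.4495)
d(t) = 6 (d(t) = 0 + 6 = 6)
d(0) + z*(-34) = 6 + √6*(-34) = 6 - 34*√6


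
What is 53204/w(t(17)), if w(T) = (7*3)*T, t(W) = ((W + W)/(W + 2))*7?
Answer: 505438/2499 ≈ 202.26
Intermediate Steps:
t(W) = 14*W/(2 + W) (t(W) = ((2*W)/(2 + W))*7 = (2*W/(2 + W))*7 = 14*W/(2 + W))
w(T) = 21*T
53204/w(t(17)) = 53204/((21*(14*17/(2 + 17)))) = 53204/((21*(14*17/19))) = 53204/((21*(14*17*(1/19)))) = 53204/((21*(238/19))) = 53204/(4998/19) = 53204*(19/4998) = 505438/2499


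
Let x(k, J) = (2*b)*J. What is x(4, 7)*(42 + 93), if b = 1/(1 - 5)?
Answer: -945/2 ≈ -472.50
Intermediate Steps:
b = -¼ (b = 1/(-4) = -¼ ≈ -0.25000)
x(k, J) = -J/2 (x(k, J) = (2*(-¼))*J = -J/2)
x(4, 7)*(42 + 93) = (-½*7)*(42 + 93) = -7/2*135 = -945/2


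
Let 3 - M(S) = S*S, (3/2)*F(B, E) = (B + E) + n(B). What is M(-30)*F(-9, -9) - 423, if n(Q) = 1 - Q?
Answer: 4361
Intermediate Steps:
F(B, E) = ⅔ + 2*E/3 (F(B, E) = 2*((B + E) + (1 - B))/3 = 2*(1 + E)/3 = ⅔ + 2*E/3)
M(S) = 3 - S² (M(S) = 3 - S*S = 3 - S²)
M(-30)*F(-9, -9) - 423 = (3 - 1*(-30)²)*(⅔ + (⅔)*(-9)) - 423 = (3 - 1*900)*(⅔ - 6) - 423 = (3 - 900)*(-16/3) - 423 = -897*(-16/3) - 423 = 4784 - 423 = 4361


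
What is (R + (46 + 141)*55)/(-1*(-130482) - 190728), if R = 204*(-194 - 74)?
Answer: 44387/60246 ≈ 0.73676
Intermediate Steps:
R = -54672 (R = 204*(-268) = -54672)
(R + (46 + 141)*55)/(-1*(-130482) - 190728) = (-54672 + (46 + 141)*55)/(-1*(-130482) - 190728) = (-54672 + 187*55)/(130482 - 190728) = (-54672 + 10285)/(-60246) = -44387*(-1/60246) = 44387/60246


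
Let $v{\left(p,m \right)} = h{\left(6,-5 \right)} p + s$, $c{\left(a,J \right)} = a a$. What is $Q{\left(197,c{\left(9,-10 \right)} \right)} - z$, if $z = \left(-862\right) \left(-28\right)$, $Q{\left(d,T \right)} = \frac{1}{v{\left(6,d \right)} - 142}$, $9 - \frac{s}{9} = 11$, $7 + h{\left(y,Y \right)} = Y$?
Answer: $- \frac{5599553}{232} \approx -24136.0$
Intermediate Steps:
$c{\left(a,J \right)} = a^{2}$
$h{\left(y,Y \right)} = -7 + Y$
$s = -18$ ($s = 81 - 99 = -18$)
$v{\left(p,m \right)} = -18 - 12 p$ ($v{\left(p,m \right)} = \left(-7 - 5\right) p - 18 = - 12 p - 18 = -18 - 12 p$)
$Q{\left(d,T \right)} = - \frac{1}{232}$ ($Q{\left(d,T \right)} = \frac{1}{\left(-18 - 72\right) - 142} = \frac{1}{-90 - 142} = \frac{1}{-232} = - \frac{1}{232}$)
$z = 24136$
$Q{\left(197,c{\left(9,-10 \right)} \right)} - z = - \frac{1}{232} - 24136 = - \frac{5599553}{232}$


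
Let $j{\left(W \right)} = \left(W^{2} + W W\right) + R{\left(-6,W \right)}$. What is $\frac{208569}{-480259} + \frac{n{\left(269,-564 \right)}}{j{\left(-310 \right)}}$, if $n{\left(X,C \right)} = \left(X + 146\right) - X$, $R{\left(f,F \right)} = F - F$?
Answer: $- \frac{20008421993}{46152889900} \approx -0.43352$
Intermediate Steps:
$R{\left(f,F \right)} = 0$
$j{\left(W \right)} = 2 W^{2}$ ($j{\left(W \right)} = \left(W^{2} + W W\right) + 0 = \left(W^{2} + W^{2}\right) + 0 = 2 W^{2} + 0 = 2 W^{2}$)
$n{\left(X,C \right)} = 146$ ($n{\left(X,C \right)} = \left(146 + X\right) - X = 146$)
$\frac{208569}{-480259} + \frac{n{\left(269,-564 \right)}}{j{\left(-310 \right)}} = \frac{208569}{-480259} + \frac{146}{2 \left(-310\right)^{2}} = 208569 \left(- \frac{1}{480259}\right) + \frac{146}{2 \cdot 96100} = - \frac{208569}{480259} + \frac{146}{192200} = - \frac{208569}{480259} + 146 \cdot \frac{1}{192200} = - \frac{208569}{480259} + \frac{73}{96100} = - \frac{20008421993}{46152889900}$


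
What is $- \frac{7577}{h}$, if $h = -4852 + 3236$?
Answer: $\frac{7577}{1616} \approx 4.6887$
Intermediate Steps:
$h = -1616$
$- \frac{7577}{h} = - \frac{7577}{-1616} = \left(-7577\right) \left(- \frac{1}{1616}\right) = \frac{7577}{1616}$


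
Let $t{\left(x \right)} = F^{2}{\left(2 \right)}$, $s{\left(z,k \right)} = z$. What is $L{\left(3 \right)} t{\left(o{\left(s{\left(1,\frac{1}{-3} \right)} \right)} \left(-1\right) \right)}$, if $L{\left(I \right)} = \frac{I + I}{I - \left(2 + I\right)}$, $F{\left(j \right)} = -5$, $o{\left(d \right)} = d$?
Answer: $-75$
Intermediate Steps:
$t{\left(x \right)} = 25$ ($t{\left(x \right)} = \left(-5\right)^{2} = 25$)
$L{\left(I \right)} = - I$ ($L{\left(I \right)} = \frac{2 I}{-2} = 2 I \left(- \frac{1}{2}\right) = - I$)
$L{\left(3 \right)} t{\left(o{\left(s{\left(1,\frac{1}{-3} \right)} \right)} \left(-1\right) \right)} = \left(-1\right) 3 \cdot 25 = \left(-3\right) 25 = -75$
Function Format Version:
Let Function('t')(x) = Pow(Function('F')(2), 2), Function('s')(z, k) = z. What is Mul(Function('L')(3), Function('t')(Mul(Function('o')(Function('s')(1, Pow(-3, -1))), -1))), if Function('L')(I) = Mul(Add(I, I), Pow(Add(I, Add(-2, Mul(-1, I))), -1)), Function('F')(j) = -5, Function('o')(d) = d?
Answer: -75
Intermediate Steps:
Function('t')(x) = 25 (Function('t')(x) = Pow(-5, 2) = 25)
Function('L')(I) = Mul(-1, I) (Function('L')(I) = Mul(Mul(2, I), Pow(-2, -1)) = Mul(Mul(2, I), Rational(-1, 2)) = Mul(-1, I))
Mul(Function('L')(3), Function('t')(Mul(Function('o')(Function('s')(1, Pow(-3, -1))), -1))) = Mul(Mul(-1, 3), 25) = Mul(-3, 25) = -75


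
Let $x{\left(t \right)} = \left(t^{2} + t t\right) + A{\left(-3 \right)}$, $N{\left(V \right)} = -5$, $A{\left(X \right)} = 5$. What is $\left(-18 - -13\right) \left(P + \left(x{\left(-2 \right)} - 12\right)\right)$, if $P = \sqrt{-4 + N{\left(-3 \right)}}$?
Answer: $-5 - 15 i \approx -5.0 - 15.0 i$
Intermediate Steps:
$P = 3 i$ ($P = \sqrt{-4 - 5} = \sqrt{-9} = 3 i \approx 3.0 i$)
$x{\left(t \right)} = 5 + 2 t^{2}$ ($x{\left(t \right)} = \left(t^{2} + t t\right) + 5 = \left(t^{2} + t^{2}\right) + 5 = 2 t^{2} + 5 = 5 + 2 t^{2}$)
$\left(-18 - -13\right) \left(P + \left(x{\left(-2 \right)} - 12\right)\right) = \left(-18 - -13\right) \left(3 i - \left(7 - 8\right)\right) = \left(-18 + 13\right) \left(3 i + \left(\left(5 + 2 \cdot 4\right) - 12\right)\right) = - 5 \left(3 i + \left(\left(5 + 8\right) - 12\right)\right) = - 5 \left(3 i + \left(13 - 12\right)\right) = - 5 \left(3 i + 1\right) = - 5 \left(1 + 3 i\right) = -5 - 15 i$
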